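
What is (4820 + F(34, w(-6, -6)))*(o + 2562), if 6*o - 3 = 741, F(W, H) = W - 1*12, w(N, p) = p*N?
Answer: 13005612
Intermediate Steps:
w(N, p) = N*p
F(W, H) = -12 + W (F(W, H) = W - 12 = -12 + W)
o = 124 (o = ½ + (⅙)*741 = ½ + 247/2 = 124)
(4820 + F(34, w(-6, -6)))*(o + 2562) = (4820 + (-12 + 34))*(124 + 2562) = (4820 + 22)*2686 = 4842*2686 = 13005612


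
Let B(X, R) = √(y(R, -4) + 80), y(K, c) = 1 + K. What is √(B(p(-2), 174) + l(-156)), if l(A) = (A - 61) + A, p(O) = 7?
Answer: √(-373 + √255) ≈ 18.895*I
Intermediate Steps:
l(A) = -61 + 2*A (l(A) = (-61 + A) + A = -61 + 2*A)
B(X, R) = √(81 + R) (B(X, R) = √((1 + R) + 80) = √(81 + R))
√(B(p(-2), 174) + l(-156)) = √(√(81 + 174) + (-61 + 2*(-156))) = √(√255 + (-61 - 312)) = √(√255 - 373) = √(-373 + √255)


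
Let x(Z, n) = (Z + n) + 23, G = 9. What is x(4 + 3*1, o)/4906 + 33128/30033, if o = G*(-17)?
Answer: 158831909/147341898 ≈ 1.0780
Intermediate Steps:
o = -153 (o = 9*(-17) = -153)
x(Z, n) = 23 + Z + n
x(4 + 3*1, o)/4906 + 33128/30033 = (23 + (4 + 3*1) - 153)/4906 + 33128/30033 = (23 + (4 + 3) - 153)*(1/4906) + 33128*(1/30033) = (23 + 7 - 153)*(1/4906) + 33128/30033 = -123*1/4906 + 33128/30033 = -123/4906 + 33128/30033 = 158831909/147341898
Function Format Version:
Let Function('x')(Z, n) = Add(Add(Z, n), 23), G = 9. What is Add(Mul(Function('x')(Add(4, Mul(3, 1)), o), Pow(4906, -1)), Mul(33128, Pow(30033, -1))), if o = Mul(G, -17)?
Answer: Rational(158831909, 147341898) ≈ 1.0780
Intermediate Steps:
o = -153 (o = Mul(9, -17) = -153)
Function('x')(Z, n) = Add(23, Z, n)
Add(Mul(Function('x')(Add(4, Mul(3, 1)), o), Pow(4906, -1)), Mul(33128, Pow(30033, -1))) = Add(Mul(Add(23, Add(4, Mul(3, 1)), -153), Pow(4906, -1)), Mul(33128, Pow(30033, -1))) = Add(Mul(Add(23, Add(4, 3), -153), Rational(1, 4906)), Mul(33128, Rational(1, 30033))) = Add(Mul(Add(23, 7, -153), Rational(1, 4906)), Rational(33128, 30033)) = Add(Mul(-123, Rational(1, 4906)), Rational(33128, 30033)) = Add(Rational(-123, 4906), Rational(33128, 30033)) = Rational(158831909, 147341898)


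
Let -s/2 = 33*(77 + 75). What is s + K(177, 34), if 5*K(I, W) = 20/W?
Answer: -170542/17 ≈ -10032.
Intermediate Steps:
K(I, W) = 4/W (K(I, W) = (20/W)/5 = 4/W)
s = -10032 (s = -66*(77 + 75) = -66*152 = -2*5016 = -10032)
s + K(177, 34) = -10032 + 4/34 = -10032 + 4*(1/34) = -10032 + 2/17 = -170542/17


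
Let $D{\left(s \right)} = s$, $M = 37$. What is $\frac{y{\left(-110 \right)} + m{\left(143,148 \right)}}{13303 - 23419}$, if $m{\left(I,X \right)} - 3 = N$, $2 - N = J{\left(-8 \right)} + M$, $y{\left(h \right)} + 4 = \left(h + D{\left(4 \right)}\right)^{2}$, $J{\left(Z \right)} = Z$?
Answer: $- \frac{934}{843} \approx -1.1079$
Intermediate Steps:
$y{\left(h \right)} = -4 + \left(4 + h\right)^{2}$ ($y{\left(h \right)} = -4 + \left(h + 4\right)^{2} = -4 + \left(4 + h\right)^{2}$)
$N = -27$ ($N = 2 - \left(-8 + 37\right) = 2 - 29 = -27$)
$m{\left(I,X \right)} = -24$ ($m{\left(I,X \right)} = 3 - 27 = -24$)
$\frac{y{\left(-110 \right)} + m{\left(143,148 \right)}}{13303 - 23419} = \frac{\left(-4 + \left(4 - 110\right)^{2}\right) - 24}{13303 - 23419} = \frac{\left(-4 + \left(-106\right)^{2}\right) - 24}{-10116} = \left(\left(-4 + 11236\right) - 24\right) \left(- \frac{1}{10116}\right) = \left(11232 - 24\right) \left(- \frac{1}{10116}\right) = 11208 \left(- \frac{1}{10116}\right) = - \frac{934}{843}$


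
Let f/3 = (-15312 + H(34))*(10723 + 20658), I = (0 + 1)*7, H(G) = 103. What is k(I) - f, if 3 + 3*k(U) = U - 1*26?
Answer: 4295462639/3 ≈ 1.4318e+9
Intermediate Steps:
I = 7 (I = 1*7 = 7)
k(U) = -29/3 + U/3 (k(U) = -1 + (U - 1*26)/3 = -1 + (U - 26)/3 = -1 + (-26 + U)/3 = -1 + (-26/3 + U/3) = -29/3 + U/3)
f = -1431820887 (f = 3*((-15312 + 103)*(10723 + 20658)) = 3*(-15209*31381) = 3*(-477273629) = -1431820887)
k(I) - f = (-29/3 + (1/3)*7) - 1*(-1431820887) = (-29/3 + 7/3) + 1431820887 = -22/3 + 1431820887 = 4295462639/3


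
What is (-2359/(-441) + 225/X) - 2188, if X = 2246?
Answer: -308826547/141498 ≈ -2182.6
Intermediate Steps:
(-2359/(-441) + 225/X) - 2188 = (-2359/(-441) + 225/2246) - 2188 = (-2359*(-1/441) + 225*(1/2246)) - 2188 = (337/63 + 225/2246) - 2188 = 771077/141498 - 2188 = -308826547/141498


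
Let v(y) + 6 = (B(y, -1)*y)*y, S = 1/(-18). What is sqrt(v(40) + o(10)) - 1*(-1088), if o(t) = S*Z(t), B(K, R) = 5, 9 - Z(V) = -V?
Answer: 1088 + sqrt(287746)/6 ≈ 1177.4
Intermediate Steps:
S = -1/18 ≈ -0.055556
Z(V) = 9 + V (Z(V) = 9 - (-1)*V = 9 + V)
v(y) = -6 + 5*y**2 (v(y) = -6 + (5*y)*y = -6 + 5*y**2)
o(t) = -1/2 - t/18 (o(t) = -(9 + t)/18 = -1/2 - t/18)
sqrt(v(40) + o(10)) - 1*(-1088) = sqrt((-6 + 5*40**2) + (-1/2 - 1/18*10)) - 1*(-1088) = sqrt((-6 + 5*1600) + (-1/2 - 5/9)) + 1088 = sqrt((-6 + 8000) - 19/18) + 1088 = sqrt(7994 - 19/18) + 1088 = sqrt(143873/18) + 1088 = sqrt(287746)/6 + 1088 = 1088 + sqrt(287746)/6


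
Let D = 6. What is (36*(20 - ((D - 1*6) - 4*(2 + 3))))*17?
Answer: 24480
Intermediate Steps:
(36*(20 - ((D - 1*6) - 4*(2 + 3))))*17 = (36*(20 - ((6 - 1*6) - 4*(2 + 3))))*17 = (36*(20 - ((6 - 6) - 4*5)))*17 = (36*(20 - (0 - 1*20)))*17 = (36*(20 - (0 - 20)))*17 = (36*(20 - 1*(-20)))*17 = (36*(20 + 20))*17 = (36*40)*17 = 1440*17 = 24480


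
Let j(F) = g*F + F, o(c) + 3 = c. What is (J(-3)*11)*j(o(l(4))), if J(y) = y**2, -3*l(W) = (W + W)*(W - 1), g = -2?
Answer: 1089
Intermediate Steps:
l(W) = -2*W*(-1 + W)/3 (l(W) = -(W + W)*(W - 1)/3 = -2*W*(-1 + W)/3)
o(c) = -3 + c
j(F) = -F (j(F) = -2*F + F = -F)
(J(-3)*11)*j(o(l(4))) = ((-3)**2*11)*(-(-3 + (2/3)*4*(1 - 1*4))) = (9*11)*(-(-3 + (2/3)*4*(1 - 4))) = 99*(-(-3 + (2/3)*4*(-3))) = 99*(-(-3 - 8)) = 99*(-1*(-11)) = 99*11 = 1089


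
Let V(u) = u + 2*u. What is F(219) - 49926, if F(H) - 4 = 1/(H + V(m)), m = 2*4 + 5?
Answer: -12879875/258 ≈ -49922.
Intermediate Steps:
m = 13 (m = 8 + 5 = 13)
V(u) = 3*u
F(H) = 4 + 1/(39 + H) (F(H) = 4 + 1/(H + 3*13) = 4 + 1/(H + 39) = 4 + 1/(39 + H))
F(219) - 49926 = (157 + 4*219)/(39 + 219) - 49926 = (157 + 876)/258 - 49926 = (1/258)*1033 - 49926 = 1033/258 - 49926 = -12879875/258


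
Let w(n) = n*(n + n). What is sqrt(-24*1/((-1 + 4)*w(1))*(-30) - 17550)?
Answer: I*sqrt(17430) ≈ 132.02*I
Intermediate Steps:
w(n) = 2*n**2 (w(n) = n*(2*n) = 2*n**2)
sqrt(-24*1/((-1 + 4)*w(1))*(-30) - 17550) = sqrt(-24*1/(2*(-1 + 4))*(-30) - 17550) = sqrt(-24/((2*1)*3)*(-30) - 17550) = sqrt(-24/(2*3)*(-30) - 17550) = sqrt(-24/6*(-30) - 17550) = sqrt(-24*1/6*(-30) - 17550) = sqrt(-4*(-30) - 17550) = sqrt(120 - 17550) = sqrt(-17430) = I*sqrt(17430)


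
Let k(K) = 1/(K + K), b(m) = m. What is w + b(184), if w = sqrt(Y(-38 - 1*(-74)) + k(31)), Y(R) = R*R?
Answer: 184 + sqrt(4981886)/62 ≈ 220.00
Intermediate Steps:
k(K) = 1/(2*K)
Y(R) = R**2
w = sqrt(4981886)/62 (w = sqrt((-38 - 1*(-74))**2 + (1/2)/31) = sqrt((-38 + 74)**2 + (1/2)*(1/31)) = sqrt(36**2 + 1/62) = sqrt(1296 + 1/62) = sqrt(80353/62) = sqrt(4981886)/62 ≈ 36.000)
w + b(184) = sqrt(4981886)/62 + 184 = 184 + sqrt(4981886)/62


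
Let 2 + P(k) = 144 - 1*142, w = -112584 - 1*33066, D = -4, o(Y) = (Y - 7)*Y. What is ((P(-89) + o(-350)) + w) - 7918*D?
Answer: 10972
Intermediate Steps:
o(Y) = Y*(-7 + Y) (o(Y) = (-7 + Y)*Y = Y*(-7 + Y))
w = -145650 (w = -112584 - 33066 = -145650)
P(k) = 0 (P(k) = -2 + (144 - 1*142) = -2 + (144 - 142) = -2 + 2 = 0)
((P(-89) + o(-350)) + w) - 7918*D = ((0 - 350*(-7 - 350)) - 145650) - 7918*(-4) = ((0 - 350*(-357)) - 145650) + 31672 = ((0 + 124950) - 145650) + 31672 = (124950 - 145650) + 31672 = -20700 + 31672 = 10972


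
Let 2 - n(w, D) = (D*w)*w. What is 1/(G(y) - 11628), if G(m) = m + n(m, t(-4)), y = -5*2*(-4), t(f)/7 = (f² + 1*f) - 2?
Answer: -1/123586 ≈ -8.0915e-6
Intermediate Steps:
t(f) = -14 + 7*f + 7*f² (t(f) = 7*((f² + 1*f) - 2) = 7*((f² + f) - 2) = 7*((f + f²) - 2) = 7*(-2 + f + f²) = -14 + 7*f + 7*f²)
y = 40 (y = -10*(-4) = 40)
n(w, D) = 2 - D*w² (n(w, D) = 2 - D*w*w = 2 - D*w²)
G(m) = 2 + m - 70*m² (G(m) = m + (2 - (-14 + 7*(-4) + 7*(-4)²)*m²) = m + (2 - (-14 - 28 + 7*16)*m²) = m + (2 - (-14 - 28 + 112)*m²) = m + (2 - 1*70*m²) = m + (2 - 70*m²) = 2 + m - 70*m²)
1/(G(y) - 11628) = 1/((2 + 40 - 70*40²) - 11628) = 1/((2 + 40 - 70*1600) - 11628) = 1/((2 + 40 - 112000) - 11628) = 1/(-111958 - 11628) = 1/(-123586) = -1/123586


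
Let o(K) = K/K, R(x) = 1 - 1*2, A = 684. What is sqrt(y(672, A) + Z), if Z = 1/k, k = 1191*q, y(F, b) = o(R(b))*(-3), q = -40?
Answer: I*sqrt(1702189110)/23820 ≈ 1.7321*I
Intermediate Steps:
R(x) = -1 (R(x) = 1 - 2 = -1)
o(K) = 1
y(F, b) = -3 (y(F, b) = 1*(-3) = -3)
k = -47640 (k = 1191*(-40) = -47640)
Z = -1/47640 (Z = 1/(-47640) = -1/47640 ≈ -2.0991e-5)
sqrt(y(672, A) + Z) = sqrt(-3 - 1/47640) = sqrt(-142921/47640) = I*sqrt(1702189110)/23820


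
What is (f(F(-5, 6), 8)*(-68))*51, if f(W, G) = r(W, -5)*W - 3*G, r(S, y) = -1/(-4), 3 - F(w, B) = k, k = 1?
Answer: 81498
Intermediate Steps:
F(w, B) = 2 (F(w, B) = 3 - 1*1 = 3 - 1 = 2)
r(S, y) = ¼ (r(S, y) = -1*(-¼) = ¼)
f(W, G) = -3*G + W/4 (f(W, G) = W/4 - 3*G = -3*G + W/4)
(f(F(-5, 6), 8)*(-68))*51 = ((-3*8 + (¼)*2)*(-68))*51 = ((-24 + ½)*(-68))*51 = -47/2*(-68)*51 = 1598*51 = 81498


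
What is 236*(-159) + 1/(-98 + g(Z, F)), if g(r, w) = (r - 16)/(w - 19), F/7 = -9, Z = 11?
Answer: -301355326/8031 ≈ -37524.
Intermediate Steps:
F = -63 (F = 7*(-9) = -63)
g(r, w) = (-16 + r)/(-19 + w)
236*(-159) + 1/(-98 + g(Z, F)) = 236*(-159) + 1/(-98 + (-16 + 11)/(-19 - 63)) = -37524 + 1/(-98 - 5/(-82)) = -37524 + 1/(-98 - 1/82*(-5)) = -37524 + 1/(-98 + 5/82) = -37524 + 1/(-8031/82) = -37524 - 82/8031 = -301355326/8031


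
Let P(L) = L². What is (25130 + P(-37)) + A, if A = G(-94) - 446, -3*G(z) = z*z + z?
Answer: 23139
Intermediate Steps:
G(z) = -z/3 - z²/3 (G(z) = -(z*z + z)/3 = -(z² + z)/3 = -(z + z²)/3 = -z/3 - z²/3)
A = -3360 (A = -⅓*(-94)*(1 - 94) - 446 = -⅓*(-94)*(-93) - 446 = -2914 - 446 = -3360)
(25130 + P(-37)) + A = (25130 + (-37)²) - 3360 = (25130 + 1369) - 3360 = 26499 - 3360 = 23139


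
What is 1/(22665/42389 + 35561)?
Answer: 42389/1507417894 ≈ 2.8120e-5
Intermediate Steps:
1/(22665/42389 + 35561) = 1/(1507417894/42389) = 42389/1507417894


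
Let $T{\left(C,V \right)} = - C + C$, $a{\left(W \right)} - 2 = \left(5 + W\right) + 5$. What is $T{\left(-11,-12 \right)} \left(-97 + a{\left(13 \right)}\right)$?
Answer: $0$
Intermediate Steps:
$a{\left(W \right)} = 12 + W$ ($a{\left(W \right)} = 2 + \left(\left(5 + W\right) + 5\right) = 2 + \left(10 + W\right) = 12 + W$)
$T{\left(C,V \right)} = 0$
$T{\left(-11,-12 \right)} \left(-97 + a{\left(13 \right)}\right) = 0 \left(-97 + \left(12 + 13\right)\right) = 0 \left(-97 + 25\right) = 0 \left(-72\right) = 0$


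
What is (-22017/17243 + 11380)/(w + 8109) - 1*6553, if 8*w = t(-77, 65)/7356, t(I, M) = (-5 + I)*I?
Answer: -26954715276112415/4114220717639 ≈ -6551.6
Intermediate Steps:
t(I, M) = I*(-5 + I)
w = 3157/29424 (w = (-77*(-5 - 77)/7356)/8 = (-77*(-82)*(1/7356))/8 = (6314*(1/7356))/8 = (⅛)*(3157/3678) = 3157/29424 ≈ 0.10729)
(-22017/17243 + 11380)/(w + 8109) - 1*6553 = (-22017/17243 + 11380)/(3157/29424 + 8109) - 1*6553 = (-22017*1/17243 + 11380)/(238602373/29424) - 6553 = (-22017/17243 + 11380)*(29424/238602373) - 6553 = (196203323/17243)*(29424/238602373) - 6553 = 5773086575952/4114220717639 - 6553 = -26954715276112415/4114220717639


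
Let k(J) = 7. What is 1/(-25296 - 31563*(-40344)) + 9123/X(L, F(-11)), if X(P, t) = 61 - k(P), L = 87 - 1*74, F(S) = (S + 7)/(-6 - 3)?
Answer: 387544954853/2293919496 ≈ 168.94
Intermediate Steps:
F(S) = -7/9 - S/9 (F(S) = (7 + S)/(-9) = (7 + S)*(-1/9) = -7/9 - S/9)
L = 13 (L = 87 - 74 = 13)
X(P, t) = 54 (X(P, t) = 61 - 1*7 = 61 - 7 = 54)
1/(-25296 - 31563*(-40344)) + 9123/X(L, F(-11)) = 1/(-25296 - 31563*(-40344)) + 9123/54 = -1/40344/(-56859) + 9123*(1/54) = -1/56859*(-1/40344) + 3041/18 = 1/2293919496 + 3041/18 = 387544954853/2293919496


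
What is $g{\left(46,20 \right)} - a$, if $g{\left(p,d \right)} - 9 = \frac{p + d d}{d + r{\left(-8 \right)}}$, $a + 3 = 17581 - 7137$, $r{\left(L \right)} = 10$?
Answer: $- \frac{156257}{15} \approx -10417.0$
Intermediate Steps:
$a = 10441$ ($a = -3 + \left(17581 - 7137\right) = -3 + 10444 = 10441$)
$g{\left(p,d \right)} = 9 + \frac{p + d^{2}}{10 + d}$ ($g{\left(p,d \right)} = 9 + \frac{p + d d}{d + 10} = 9 + \frac{p + d^{2}}{10 + d}$)
$g{\left(46,20 \right)} - a = \frac{90 + 46 + 20^{2} + 9 \cdot 20}{10 + 20} - 10441 = \frac{90 + 46 + 400 + 180}{30} - 10441 = \frac{1}{30} \cdot 716 - 10441 = \frac{358}{15} - 10441 = - \frac{156257}{15}$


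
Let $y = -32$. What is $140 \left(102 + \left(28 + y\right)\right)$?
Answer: $13720$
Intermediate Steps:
$140 \left(102 + \left(28 + y\right)\right) = 140 \left(102 + \left(28 - 32\right)\right) = 140 \left(102 - 4\right) = 140 \cdot 98 = 13720$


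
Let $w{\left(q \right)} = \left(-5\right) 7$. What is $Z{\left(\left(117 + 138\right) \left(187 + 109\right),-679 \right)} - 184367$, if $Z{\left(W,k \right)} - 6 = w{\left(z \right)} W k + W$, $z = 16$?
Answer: $1793673319$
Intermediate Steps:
$w{\left(q \right)} = -35$
$Z{\left(W,k \right)} = 6 + W - 35 W k$ ($Z{\left(W,k \right)} = 6 + \left(- 35 W k + W\right) = 6 - \left(- W + 35 W k\right) = 6 + W - 35 W k$)
$Z{\left(\left(117 + 138\right) \left(187 + 109\right),-679 \right)} - 184367 = \left(6 + \left(117 + 138\right) \left(187 + 109\right) - 35 \left(117 + 138\right) \left(187 + 109\right) \left(-679\right)\right) - 184367 = \left(6 + 255 \cdot 296 - 35 \cdot 255 \cdot 296 \left(-679\right)\right) - 184367 = \left(6 + 75480 - 2641800 \left(-679\right)\right) - 184367 = \left(6 + 75480 + 1793782200\right) - 184367 = 1793857686 - 184367 = 1793673319$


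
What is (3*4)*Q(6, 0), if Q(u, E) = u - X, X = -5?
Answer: 132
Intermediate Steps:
Q(u, E) = 5 + u (Q(u, E) = u - 1*(-5) = u + 5 = 5 + u)
(3*4)*Q(6, 0) = (3*4)*(5 + 6) = 12*11 = 132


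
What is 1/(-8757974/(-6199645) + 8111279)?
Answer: 6199645/50287059053929 ≈ 1.2329e-7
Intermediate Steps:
1/(-8757974/(-6199645) + 8111279) = 1/(-8757974*(-1/6199645) + 8111279) = 1/(8757974/6199645 + 8111279) = 1/(50287059053929/6199645) = 6199645/50287059053929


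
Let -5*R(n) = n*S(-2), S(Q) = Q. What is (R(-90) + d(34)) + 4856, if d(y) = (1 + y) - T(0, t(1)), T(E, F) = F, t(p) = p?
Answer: 4854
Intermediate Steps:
R(n) = 2*n/5 (R(n) = -n*(-2)/5 = -(-2)*n/5 = 2*n/5)
d(y) = y (d(y) = (1 + y) - 1*1 = (1 + y) - 1 = y)
(R(-90) + d(34)) + 4856 = ((2/5)*(-90) + 34) + 4856 = (-36 + 34) + 4856 = -2 + 4856 = 4854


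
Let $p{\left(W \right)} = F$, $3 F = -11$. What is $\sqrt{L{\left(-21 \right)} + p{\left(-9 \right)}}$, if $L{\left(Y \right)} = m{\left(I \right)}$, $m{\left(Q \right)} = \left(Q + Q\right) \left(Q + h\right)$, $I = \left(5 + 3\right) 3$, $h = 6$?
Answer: $\frac{\sqrt{12927}}{3} \approx 37.899$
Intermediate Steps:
$F = - \frac{11}{3}$ ($F = \frac{1}{3} \left(-11\right) = - \frac{11}{3} \approx -3.6667$)
$I = 24$ ($I = 8 \cdot 3 = 24$)
$m{\left(Q \right)} = 2 Q \left(6 + Q\right)$ ($m{\left(Q \right)} = \left(Q + Q\right) \left(Q + 6\right) = 2 Q \left(6 + Q\right)$)
$p{\left(W \right)} = - \frac{11}{3}$
$L{\left(Y \right)} = 1440$ ($L{\left(Y \right)} = 2 \cdot 24 \left(6 + 24\right) = 2 \cdot 24 \cdot 30 = 1440$)
$\sqrt{L{\left(-21 \right)} + p{\left(-9 \right)}} = \sqrt{1440 - \frac{11}{3}} = \sqrt{\frac{4309}{3}} = \frac{\sqrt{12927}}{3}$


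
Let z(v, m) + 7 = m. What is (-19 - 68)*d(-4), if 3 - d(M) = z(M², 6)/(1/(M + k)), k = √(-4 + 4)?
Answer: 87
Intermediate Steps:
z(v, m) = -7 + m
k = 0 (k = √0 = 0)
d(M) = 3 + M (d(M) = 3 - (-7 + 6)/(1/(M + 0)) = 3 - (-1)/(1/M) = 3 - (-1)*M = 3 + M)
(-19 - 68)*d(-4) = (-19 - 68)*(3 - 4) = -87*(-1) = 87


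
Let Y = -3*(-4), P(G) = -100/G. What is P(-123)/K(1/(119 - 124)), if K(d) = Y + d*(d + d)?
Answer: 1250/18573 ≈ 0.067302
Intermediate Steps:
Y = 12
K(d) = 12 + 2*d**2 (K(d) = 12 + d*(d + d) = 12 + d*(2*d) = 12 + 2*d**2)
P(-123)/K(1/(119 - 124)) = (-100/(-123))/(12 + 2*(1/(119 - 124))**2) = (-100*(-1/123))/(12 + 2*(1/(-5))**2) = 100/(123*(12 + 2*(-1/5)**2)) = 100/(123*(12 + 2*(1/25))) = 100/(123*(12 + 2/25)) = 100/(123*(302/25)) = (100/123)*(25/302) = 1250/18573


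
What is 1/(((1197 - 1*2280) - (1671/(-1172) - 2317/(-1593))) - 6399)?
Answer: -1866996/13968917693 ≈ -0.00013365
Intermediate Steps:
1/(((1197 - 1*2280) - (1671/(-1172) - 2317/(-1593))) - 6399) = 1/(((1197 - 2280) - (1671*(-1/1172) - 2317*(-1/1593))) - 6399) = 1/((-1083 - (-1671/1172 + 2317/1593)) - 6399) = 1/((-1083 - 1*53621/1866996) - 6399) = 1/((-1083 - 53621/1866996) - 6399) = 1/(-2022010289/1866996 - 6399) = 1/(-13968917693/1866996) = -1866996/13968917693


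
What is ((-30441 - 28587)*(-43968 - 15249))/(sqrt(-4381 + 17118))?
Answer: 3495461076*sqrt(12737)/12737 ≈ 3.0972e+7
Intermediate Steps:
((-30441 - 28587)*(-43968 - 15249))/(sqrt(-4381 + 17118)) = (-59028*(-59217))/(sqrt(12737)) = 3495461076*(sqrt(12737)/12737) = 3495461076*sqrt(12737)/12737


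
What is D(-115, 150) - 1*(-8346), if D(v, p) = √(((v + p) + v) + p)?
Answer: 8346 + √70 ≈ 8354.4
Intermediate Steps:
D(v, p) = √(2*p + 2*v) (D(v, p) = √(((p + v) + v) + p) = √((p + 2*v) + p) = √(2*p + 2*v))
D(-115, 150) - 1*(-8346) = √(2*150 + 2*(-115)) - 1*(-8346) = √(300 - 230) + 8346 = √70 + 8346 = 8346 + √70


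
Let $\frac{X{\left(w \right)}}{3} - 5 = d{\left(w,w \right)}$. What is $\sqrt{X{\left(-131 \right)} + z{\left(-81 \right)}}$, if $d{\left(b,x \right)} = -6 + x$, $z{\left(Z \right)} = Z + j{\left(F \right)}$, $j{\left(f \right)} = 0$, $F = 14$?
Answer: $3 i \sqrt{53} \approx 21.84 i$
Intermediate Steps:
$z{\left(Z \right)} = Z$ ($z{\left(Z \right)} = Z + 0 = Z$)
$X{\left(w \right)} = -3 + 3 w$ ($X{\left(w \right)} = 15 + 3 \left(-6 + w\right) = 15 + \left(-18 + 3 w\right) = -3 + 3 w$)
$\sqrt{X{\left(-131 \right)} + z{\left(-81 \right)}} = \sqrt{\left(-3 + 3 \left(-131\right)\right) - 81} = \sqrt{\left(-3 - 393\right) - 81} = \sqrt{-396 - 81} = \sqrt{-477} = 3 i \sqrt{53}$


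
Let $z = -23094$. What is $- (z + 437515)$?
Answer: $-414421$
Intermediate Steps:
$- (z + 437515) = - (-23094 + 437515) = \left(-1\right) 414421 = -414421$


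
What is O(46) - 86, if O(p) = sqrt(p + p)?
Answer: -86 + 2*sqrt(23) ≈ -76.408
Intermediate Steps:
O(p) = sqrt(2)*sqrt(p) (O(p) = sqrt(2*p) = sqrt(2)*sqrt(p))
O(46) - 86 = sqrt(2)*sqrt(46) - 86 = 2*sqrt(23) - 86 = -86 + 2*sqrt(23)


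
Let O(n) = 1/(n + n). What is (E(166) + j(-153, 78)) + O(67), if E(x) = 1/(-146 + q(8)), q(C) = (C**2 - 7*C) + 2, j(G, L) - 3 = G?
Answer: -1366799/9112 ≈ -150.00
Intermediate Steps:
j(G, L) = 3 + G
q(C) = 2 + C**2 - 7*C
O(n) = 1/(2*n)
E(x) = -1/136 (E(x) = 1/(-146 + (2 + 8**2 - 7*8)) = 1/(-146 + (2 + 64 - 56)) = 1/(-146 + 10) = 1/(-136) = -1/136)
(E(166) + j(-153, 78)) + O(67) = (-1/136 + (3 - 153)) + (1/2)/67 = (-1/136 - 150) + (1/2)*(1/67) = -20401/136 + 1/134 = -1366799/9112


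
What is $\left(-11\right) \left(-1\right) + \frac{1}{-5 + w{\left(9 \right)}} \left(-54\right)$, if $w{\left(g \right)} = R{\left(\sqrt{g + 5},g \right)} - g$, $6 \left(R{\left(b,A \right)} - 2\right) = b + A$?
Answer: $\frac{9131}{565} + \frac{324 \sqrt{14}}{3955} \approx 16.468$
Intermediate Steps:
$R{\left(b,A \right)} = 2 + \frac{A}{6} + \frac{b}{6}$ ($R{\left(b,A \right)} = 2 + \frac{b + A}{6} = 2 + \frac{A + b}{6} = 2 + \left(\frac{A}{6} + \frac{b}{6}\right) = 2 + \frac{A}{6} + \frac{b}{6}$)
$w{\left(g \right)} = 2 - \frac{5 g}{6} + \frac{\sqrt{5 + g}}{6}$ ($w{\left(g \right)} = \left(2 + \frac{g}{6} + \frac{\sqrt{g + 5}}{6}\right) - g = \left(2 + \frac{g}{6} + \frac{\sqrt{5 + g}}{6}\right) - g = 2 - \frac{5 g}{6} + \frac{\sqrt{5 + g}}{6}$)
$\left(-11\right) \left(-1\right) + \frac{1}{-5 + w{\left(9 \right)}} \left(-54\right) = \left(-11\right) \left(-1\right) + \frac{1}{-5 + \left(2 - \frac{15}{2} + \frac{\sqrt{5 + 9}}{6}\right)} \left(-54\right) = 11 + \frac{1}{-5 + \left(2 - \frac{15}{2} + \frac{\sqrt{14}}{6}\right)} \left(-54\right) = 11 + \frac{1}{-5 - \left(\frac{11}{2} - \frac{\sqrt{14}}{6}\right)} \left(-54\right) = 11 + \frac{1}{- \frac{21}{2} + \frac{\sqrt{14}}{6}} \left(-54\right) = 11 - \frac{54}{- \frac{21}{2} + \frac{\sqrt{14}}{6}}$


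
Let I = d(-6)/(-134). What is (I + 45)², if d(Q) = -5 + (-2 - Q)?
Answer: 36372961/17956 ≈ 2025.7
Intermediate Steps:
d(Q) = -7 - Q
I = 1/134 (I = (-7 - 1*(-6))/(-134) = (-7 + 6)*(-1/134) = -1*(-1/134) = 1/134 ≈ 0.0074627)
(I + 45)² = (1/134 + 45)² = (6031/134)² = 36372961/17956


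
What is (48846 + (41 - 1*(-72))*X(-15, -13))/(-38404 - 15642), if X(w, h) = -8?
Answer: -23971/27023 ≈ -0.88706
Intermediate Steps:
(48846 + (41 - 1*(-72))*X(-15, -13))/(-38404 - 15642) = (48846 + (41 - 1*(-72))*(-8))/(-38404 - 15642) = (48846 + (41 + 72)*(-8))/(-54046) = (48846 + 113*(-8))*(-1/54046) = (48846 - 904)*(-1/54046) = 47942*(-1/54046) = -23971/27023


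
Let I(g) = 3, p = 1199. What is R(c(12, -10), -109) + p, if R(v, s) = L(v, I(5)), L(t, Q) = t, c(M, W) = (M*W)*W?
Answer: 2399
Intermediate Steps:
c(M, W) = M*W**2
R(v, s) = v
R(c(12, -10), -109) + p = 12*(-10)**2 + 1199 = 12*100 + 1199 = 1200 + 1199 = 2399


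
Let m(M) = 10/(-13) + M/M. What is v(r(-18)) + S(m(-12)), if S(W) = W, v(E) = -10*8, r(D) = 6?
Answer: -1037/13 ≈ -79.769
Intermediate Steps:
m(M) = 3/13 (m(M) = 10*(-1/13) + 1 = -10/13 + 1 = 3/13)
v(E) = -80
v(r(-18)) + S(m(-12)) = -80 + 3/13 = -1037/13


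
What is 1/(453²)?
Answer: 1/205209 ≈ 4.8731e-6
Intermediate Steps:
1/(453²) = 1/205209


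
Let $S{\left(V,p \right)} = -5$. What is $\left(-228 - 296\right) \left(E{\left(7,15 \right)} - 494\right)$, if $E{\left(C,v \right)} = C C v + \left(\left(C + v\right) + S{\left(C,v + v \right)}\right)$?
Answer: $-135192$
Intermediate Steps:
$E{\left(C,v \right)} = -5 + C + v + v C^{2}$ ($E{\left(C,v \right)} = C C v - \left(5 - C - v\right) = C^{2} v + \left(-5 + C + v\right) = v C^{2} + \left(-5 + C + v\right) = -5 + C + v + v C^{2}$)
$\left(-228 - 296\right) \left(E{\left(7,15 \right)} - 494\right) = \left(-228 - 296\right) \left(\left(-5 + 7 + 15 + 15 \cdot 7^{2}\right) - 494\right) = - 524 \left(\left(-5 + 7 + 15 + 15 \cdot 49\right) - 494\right) = - 524 \left(\left(-5 + 7 + 15 + 735\right) - 494\right) = - 524 \left(752 - 494\right) = \left(-524\right) 258 = -135192$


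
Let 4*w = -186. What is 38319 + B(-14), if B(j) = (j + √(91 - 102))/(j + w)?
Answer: 4636627/121 - 2*I*√11/121 ≈ 38319.0 - 0.05482*I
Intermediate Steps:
w = -93/2 (w = (¼)*(-186) = -93/2 ≈ -46.500)
B(j) = (j + I*√11)/(-93/2 + j) (B(j) = (j + √(91 - 102))/(j - 93/2) = (j + √(-11))/(-93/2 + j) = (j + I*√11)/(-93/2 + j))
38319 + B(-14) = 38319 + 2*(-14 + I*√11)/(-93 + 2*(-14)) = 38319 + 2*(-14 + I*√11)/(-93 - 28) = 38319 + 2*(-14 + I*√11)/(-121) = 38319 + 2*(-1/121)*(-14 + I*√11) = 38319 + (28/121 - 2*I*√11/121) = 4636627/121 - 2*I*√11/121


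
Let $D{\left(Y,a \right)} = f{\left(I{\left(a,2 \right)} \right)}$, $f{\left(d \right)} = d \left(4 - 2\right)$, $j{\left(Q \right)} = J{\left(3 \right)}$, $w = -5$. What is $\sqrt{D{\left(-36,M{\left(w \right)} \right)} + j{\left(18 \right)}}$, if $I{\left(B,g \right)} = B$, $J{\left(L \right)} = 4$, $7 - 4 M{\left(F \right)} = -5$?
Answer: $\sqrt{10} \approx 3.1623$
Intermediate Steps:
$M{\left(F \right)} = 3$ ($M{\left(F \right)} = \frac{7}{4} - - \frac{5}{4} = \frac{7}{4} + \frac{5}{4} = 3$)
$j{\left(Q \right)} = 4$
$f{\left(d \right)} = 2 d$ ($f{\left(d \right)} = d 2 = 2 d$)
$D{\left(Y,a \right)} = 2 a$
$\sqrt{D{\left(-36,M{\left(w \right)} \right)} + j{\left(18 \right)}} = \sqrt{2 \cdot 3 + 4} = \sqrt{6 + 4} = \sqrt{10}$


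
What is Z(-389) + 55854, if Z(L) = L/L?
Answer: 55855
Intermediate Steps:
Z(L) = 1
Z(-389) + 55854 = 1 + 55854 = 55855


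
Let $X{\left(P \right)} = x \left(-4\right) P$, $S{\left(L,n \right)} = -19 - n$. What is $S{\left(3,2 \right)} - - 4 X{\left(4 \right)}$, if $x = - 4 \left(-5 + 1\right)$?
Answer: $-1045$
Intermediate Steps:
$x = 16$ ($x = \left(-4\right) \left(-4\right) = 16$)
$X{\left(P \right)} = - 64 P$ ($X{\left(P \right)} = 16 \left(-4\right) P = - 64 P$)
$S{\left(3,2 \right)} - - 4 X{\left(4 \right)} = \left(-19 - 2\right) - - 4 \left(\left(-64\right) 4\right) = \left(-19 - 2\right) - \left(-4\right) \left(-256\right) = -21 - 1024 = -1045$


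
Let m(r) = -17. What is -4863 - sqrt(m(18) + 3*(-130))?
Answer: -4863 - I*sqrt(407) ≈ -4863.0 - 20.174*I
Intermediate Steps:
-4863 - sqrt(m(18) + 3*(-130)) = -4863 - sqrt(-17 + 3*(-130)) = -4863 - sqrt(-17 - 390) = -4863 - sqrt(-407) = -4863 - I*sqrt(407)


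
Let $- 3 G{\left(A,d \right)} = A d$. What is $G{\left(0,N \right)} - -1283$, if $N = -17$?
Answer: $1283$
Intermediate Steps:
$G{\left(A,d \right)} = - \frac{A d}{3}$
$G{\left(0,N \right)} - -1283 = \left(- \frac{1}{3}\right) 0 \left(-17\right) - -1283 = 0 + 1283 = 1283$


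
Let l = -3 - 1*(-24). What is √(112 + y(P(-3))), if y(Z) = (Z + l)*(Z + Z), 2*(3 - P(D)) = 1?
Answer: 3*√102/2 ≈ 15.149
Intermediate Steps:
l = 21 (l = -3 + 24 = 21)
P(D) = 5/2 (P(D) = 3 - ½*1 = 3 - ½ = 5/2)
y(Z) = 2*Z*(21 + Z) (y(Z) = (Z + 21)*(Z + Z) = (21 + Z)*(2*Z) = 2*Z*(21 + Z))
√(112 + y(P(-3))) = √(112 + 2*(5/2)*(21 + 5/2)) = √(112 + 2*(5/2)*(47/2)) = √(112 + 235/2) = √(459/2) = 3*√102/2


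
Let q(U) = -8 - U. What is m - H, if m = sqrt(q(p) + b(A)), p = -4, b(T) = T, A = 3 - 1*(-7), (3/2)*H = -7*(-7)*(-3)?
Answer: 98 + sqrt(6) ≈ 100.45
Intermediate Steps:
H = -98 (H = 2*(-7*(-7)*(-3))/3 = 2*(49*(-3))/3 = (2/3)*(-147) = -98)
A = 10 (A = 3 + 7 = 10)
m = sqrt(6) (m = sqrt((-8 - 1*(-4)) + 10) = sqrt((-8 + 4) + 10) = sqrt(-4 + 10) = sqrt(6) ≈ 2.4495)
m - H = sqrt(6) - 1*(-98) = sqrt(6) + 98 = 98 + sqrt(6)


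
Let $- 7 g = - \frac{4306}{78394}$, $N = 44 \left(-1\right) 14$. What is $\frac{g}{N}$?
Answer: $- \frac{2153}{169017464} \approx -1.2738 \cdot 10^{-5}$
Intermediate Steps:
$N = -616$ ($N = \left(-44\right) 14 = -616$)
$g = \frac{2153}{274379}$ ($g = - \frac{\left(-4306\right) \frac{1}{78394}}{7} = \left(- \frac{1}{7}\right) \left(- \frac{2153}{39197}\right) = \frac{2153}{274379} \approx 0.0078468$)
$\frac{g}{N} = \frac{2153}{274379 \left(-616\right)} = \frac{2153}{274379} \left(- \frac{1}{616}\right) = - \frac{2153}{169017464}$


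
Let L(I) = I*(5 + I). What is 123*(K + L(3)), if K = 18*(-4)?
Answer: -5904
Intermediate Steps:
K = -72
123*(K + L(3)) = 123*(-72 + 3*(5 + 3)) = 123*(-72 + 3*8) = 123*(-72 + 24) = 123*(-48) = -5904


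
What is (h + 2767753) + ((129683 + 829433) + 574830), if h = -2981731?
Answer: 1319968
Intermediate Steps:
(h + 2767753) + ((129683 + 829433) + 574830) = (-2981731 + 2767753) + ((129683 + 829433) + 574830) = -213978 + (959116 + 574830) = -213978 + 1533946 = 1319968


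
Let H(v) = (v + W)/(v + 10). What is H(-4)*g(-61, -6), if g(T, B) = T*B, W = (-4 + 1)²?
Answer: 305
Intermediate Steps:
W = 9 (W = (-3)² = 9)
g(T, B) = B*T
H(v) = (9 + v)/(10 + v) (H(v) = (v + 9)/(v + 10) = (9 + v)/(10 + v))
H(-4)*g(-61, -6) = ((9 - 4)/(10 - 4))*(-6*(-61)) = (5/6)*366 = ((⅙)*5)*366 = (⅚)*366 = 305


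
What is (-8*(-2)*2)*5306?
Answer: 169792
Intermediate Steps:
(-8*(-2)*2)*5306 = (16*2)*5306 = 32*5306 = 169792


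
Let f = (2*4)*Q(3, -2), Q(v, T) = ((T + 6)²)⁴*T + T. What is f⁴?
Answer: 1208999608279791053111296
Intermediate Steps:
Q(v, T) = T + T*(6 + T)⁸ (Q(v, T) = ((6 + T)²)⁴*T + T = (6 + T)⁸*T + T = T*(6 + T)⁸ + T = T + T*(6 + T)⁸)
f = -1048592 (f = (2*4)*(-2*(1 + (6 - 2)⁸)) = 8*(-2*(1 + 4⁸)) = 8*(-2*(1 + 65536)) = 8*(-2*65537) = 8*(-131074) = -1048592)
f⁴ = (-1048592)⁴ = 1208999608279791053111296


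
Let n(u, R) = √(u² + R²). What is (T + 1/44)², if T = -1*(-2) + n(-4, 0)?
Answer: 70225/1936 ≈ 36.273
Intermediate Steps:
n(u, R) = √(R² + u²)
T = 6 (T = -1*(-2) + √(0² + (-4)²) = 2 + √(0 + 16) = 2 + √16 = 2 + 4 = 6)
(T + 1/44)² = (6 + 1/44)² = (265/44)² = 70225/1936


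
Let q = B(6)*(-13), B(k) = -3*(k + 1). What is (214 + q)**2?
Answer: 237169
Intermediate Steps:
B(k) = -3 - 3*k (B(k) = -3*(1 + k) = -3 - 3*k)
q = 273 (q = (-3 - 3*6)*(-13) = (-3 - 18)*(-13) = -21*(-13) = 273)
(214 + q)**2 = (214 + 273)**2 = 487**2 = 237169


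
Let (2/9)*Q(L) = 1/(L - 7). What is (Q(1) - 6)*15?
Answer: -405/4 ≈ -101.25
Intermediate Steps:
Q(L) = 9/(2*(-7 + L)) (Q(L) = 9/(2*(L - 7)) = 9/(2*(-7 + L)))
(Q(1) - 6)*15 = (9/(2*(-7 + 1)) - 6)*15 = ((9/2)/(-6) - 6)*15 = ((9/2)*(-⅙) - 6)*15 = (-¾ - 6)*15 = -27/4*15 = -405/4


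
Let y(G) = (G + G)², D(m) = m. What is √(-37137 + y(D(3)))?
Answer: I*√37101 ≈ 192.62*I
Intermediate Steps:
y(G) = 4*G² (y(G) = (2*G)² = 4*G²)
√(-37137 + y(D(3))) = √(-37137 + 4*3²) = √(-37137 + 4*9) = √(-37137 + 36) = √(-37101) = I*√37101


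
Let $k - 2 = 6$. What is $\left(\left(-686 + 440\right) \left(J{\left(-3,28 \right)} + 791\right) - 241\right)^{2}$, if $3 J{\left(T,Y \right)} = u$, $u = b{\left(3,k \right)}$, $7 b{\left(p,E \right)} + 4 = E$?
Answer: $\frac{1860815189689}{49} \approx 3.7976 \cdot 10^{10}$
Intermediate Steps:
$k = 8$ ($k = 2 + 6 = 8$)
$b{\left(p,E \right)} = - \frac{4}{7} + \frac{E}{7}$
$u = \frac{4}{7}$ ($u = - \frac{4}{7} + \frac{1}{7} \cdot 8 = - \frac{4}{7} + \frac{8}{7} = \frac{4}{7} \approx 0.57143$)
$J{\left(T,Y \right)} = \frac{4}{21}$ ($J{\left(T,Y \right)} = \frac{1}{3} \cdot \frac{4}{7} = \frac{4}{21}$)
$\left(\left(-686 + 440\right) \left(J{\left(-3,28 \right)} + 791\right) - 241\right)^{2} = \left(\left(-686 + 440\right) \left(\frac{4}{21} + 791\right) - 241\right)^{2} = \left(\left(-246\right) \frac{16615}{21} - 241\right)^{2} = \left(- \frac{1362430}{7} - 241\right)^{2} = \left(- \frac{1364117}{7}\right)^{2} = \frac{1860815189689}{49}$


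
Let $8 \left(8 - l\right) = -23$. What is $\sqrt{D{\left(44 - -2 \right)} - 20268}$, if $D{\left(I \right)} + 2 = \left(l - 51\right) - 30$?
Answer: $\frac{i \sqrt{325442}}{4} \approx 142.62 i$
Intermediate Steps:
$l = \frac{87}{8}$ ($l = 8 - - \frac{23}{8} = 8 + \frac{23}{8} = \frac{87}{8} \approx 10.875$)
$D{\left(I \right)} = - \frac{577}{8}$ ($D{\left(I \right)} = -2 + \left(\left(\frac{87}{8} - 51\right) - 30\right) = -2 - \frac{561}{8} = - \frac{577}{8}$)
$\sqrt{D{\left(44 - -2 \right)} - 20268} = \sqrt{- \frac{577}{8} - 20268} = \sqrt{- \frac{162721}{8}} = \frac{i \sqrt{325442}}{4}$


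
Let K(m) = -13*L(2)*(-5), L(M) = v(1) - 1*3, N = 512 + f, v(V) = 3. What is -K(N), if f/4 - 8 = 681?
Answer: 0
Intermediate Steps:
f = 2756 (f = 32 + 4*681 = 32 + 2724 = 2756)
N = 3268 (N = 512 + 2756 = 3268)
L(M) = 0 (L(M) = 3 - 1*3 = 3 - 3 = 0)
K(m) = 0 (K(m) = -13*0*(-5) = 0*(-5) = 0)
-K(N) = -1*0 = 0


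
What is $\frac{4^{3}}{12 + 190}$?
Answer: $\frac{32}{101} \approx 0.31683$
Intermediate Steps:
$\frac{4^{3}}{12 + 190} = \frac{64}{202} = 64 \cdot \frac{1}{202} = \frac{32}{101}$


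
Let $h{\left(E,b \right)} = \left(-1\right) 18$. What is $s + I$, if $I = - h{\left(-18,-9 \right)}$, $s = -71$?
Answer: $-53$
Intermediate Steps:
$h{\left(E,b \right)} = -18$
$I = 18$ ($I = \left(-1\right) \left(-18\right) = 18$)
$s + I = -71 + 18 = -53$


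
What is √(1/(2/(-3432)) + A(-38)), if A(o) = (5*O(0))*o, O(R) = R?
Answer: 2*I*√429 ≈ 41.425*I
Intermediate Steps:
A(o) = 0 (A(o) = (5*0)*o = 0*o = 0)
√(1/(2/(-3432)) + A(-38)) = √(1/(2/(-3432)) + 0) = √(1/(2*(-1/3432)) + 0) = √(1/(-1/1716) + 0) = √(-1716 + 0) = √(-1716) = 2*I*√429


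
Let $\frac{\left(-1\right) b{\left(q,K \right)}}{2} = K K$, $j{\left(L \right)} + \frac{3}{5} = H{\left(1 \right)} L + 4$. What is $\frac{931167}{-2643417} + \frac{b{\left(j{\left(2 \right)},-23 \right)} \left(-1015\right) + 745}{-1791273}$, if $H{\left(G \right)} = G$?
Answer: $- \frac{5386654558}{5657206093} \approx -0.95218$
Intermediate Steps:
$j{\left(L \right)} = \frac{17}{5} + L$ ($j{\left(L \right)} = - \frac{3}{5} + \left(1 L + 4\right) = - \frac{3}{5} + \left(L + 4\right) = - \frac{3}{5} + \left(4 + L\right) = \frac{17}{5} + L$)
$b{\left(q,K \right)} = - 2 K^{2}$ ($b{\left(q,K \right)} = - 2 K K = - 2 K^{2}$)
$\frac{931167}{-2643417} + \frac{b{\left(j{\left(2 \right)},-23 \right)} \left(-1015\right) + 745}{-1791273} = \frac{931167}{-2643417} + \frac{- 2 \left(-23\right)^{2} \left(-1015\right) + 745}{-1791273} = 931167 \left(- \frac{1}{2643417}\right) + \left(\left(-2\right) 529 \left(-1015\right) + 745\right) \left(- \frac{1}{1791273}\right) = - \frac{103463}{293713} + \left(\left(-1058\right) \left(-1015\right) + 745\right) \left(- \frac{1}{1791273}\right) = - \frac{103463}{293713} + \left(1073870 + 745\right) \left(- \frac{1}{1791273}\right) = - \frac{103463}{293713} + 1074615 \left(- \frac{1}{1791273}\right) = - \frac{103463}{293713} - \frac{11555}{19261} = - \frac{5386654558}{5657206093}$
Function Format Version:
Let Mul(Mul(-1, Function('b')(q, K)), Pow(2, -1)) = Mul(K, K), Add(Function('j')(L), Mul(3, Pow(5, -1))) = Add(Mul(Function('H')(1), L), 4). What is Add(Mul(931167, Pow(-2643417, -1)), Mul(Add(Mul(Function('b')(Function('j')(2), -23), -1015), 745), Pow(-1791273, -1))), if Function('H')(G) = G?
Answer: Rational(-5386654558, 5657206093) ≈ -0.95218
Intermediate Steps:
Function('j')(L) = Add(Rational(17, 5), L) (Function('j')(L) = Add(Rational(-3, 5), Add(Mul(1, L), 4)) = Add(Rational(-3, 5), Add(L, 4)) = Add(Rational(-3, 5), Add(4, L)) = Add(Rational(17, 5), L))
Function('b')(q, K) = Mul(-2, Pow(K, 2)) (Function('b')(q, K) = Mul(-2, Mul(K, K)) = Mul(-2, Pow(K, 2)))
Add(Mul(931167, Pow(-2643417, -1)), Mul(Add(Mul(Function('b')(Function('j')(2), -23), -1015), 745), Pow(-1791273, -1))) = Add(Mul(931167, Pow(-2643417, -1)), Mul(Add(Mul(Mul(-2, Pow(-23, 2)), -1015), 745), Pow(-1791273, -1))) = Add(Mul(931167, Rational(-1, 2643417)), Mul(Add(Mul(Mul(-2, 529), -1015), 745), Rational(-1, 1791273))) = Add(Rational(-103463, 293713), Mul(Add(Mul(-1058, -1015), 745), Rational(-1, 1791273))) = Add(Rational(-103463, 293713), Mul(Add(1073870, 745), Rational(-1, 1791273))) = Add(Rational(-103463, 293713), Mul(1074615, Rational(-1, 1791273))) = Add(Rational(-103463, 293713), Rational(-11555, 19261)) = Rational(-5386654558, 5657206093)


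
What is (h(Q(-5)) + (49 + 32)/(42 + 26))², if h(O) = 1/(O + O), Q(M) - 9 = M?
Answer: 32041/18496 ≈ 1.7323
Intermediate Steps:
Q(M) = 9 + M
h(O) = 1/(2*O)
(h(Q(-5)) + (49 + 32)/(42 + 26))² = (1/(2*(9 - 5)) + (49 + 32)/(42 + 26))² = ((½)/4 + 81/68)² = ((½)*(¼) + 81*(1/68))² = (⅛ + 81/68)² = (179/136)² = 32041/18496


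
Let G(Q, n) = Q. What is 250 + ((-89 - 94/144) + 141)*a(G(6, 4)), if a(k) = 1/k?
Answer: 111697/432 ≈ 258.56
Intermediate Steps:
250 + ((-89 - 94/144) + 141)*a(G(6, 4)) = 250 + ((-89 - 94/144) + 141)/6 = 250 + ((-89 - 94*1/144) + 141)*(1/6) = 250 + ((-89 - 47/72) + 141)*(1/6) = 250 + (-6455/72 + 141)*(1/6) = 250 + (3697/72)*(1/6) = 250 + 3697/432 = 111697/432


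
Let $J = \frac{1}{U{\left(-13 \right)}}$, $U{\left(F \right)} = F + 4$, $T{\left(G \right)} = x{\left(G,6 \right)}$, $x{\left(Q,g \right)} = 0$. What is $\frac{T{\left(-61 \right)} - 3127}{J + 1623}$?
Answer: $- \frac{28143}{14606} \approx -1.9268$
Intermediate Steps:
$T{\left(G \right)} = 0$
$U{\left(F \right)} = 4 + F$
$J = - \frac{1}{9}$ ($J = \frac{1}{4 - 13} = \frac{1}{-9} = - \frac{1}{9} \approx -0.11111$)
$\frac{T{\left(-61 \right)} - 3127}{J + 1623} = \frac{0 - 3127}{- \frac{1}{9} + 1623} = - \frac{3127}{\frac{14606}{9}} = \left(-3127\right) \frac{9}{14606} = - \frac{28143}{14606}$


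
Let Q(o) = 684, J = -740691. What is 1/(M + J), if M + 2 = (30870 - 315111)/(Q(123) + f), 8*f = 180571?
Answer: -186043/137803021727 ≈ -1.3501e-6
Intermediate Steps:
f = 180571/8 (f = (⅛)*180571 = 180571/8 ≈ 22571.)
M = -2646014/186043 (M = -2 + (30870 - 315111)/(684 + 180571/8) = -2 - 284241/186043/8 = -2 - 284241*8/186043 = -2 - 2273928/186043 = -2646014/186043 ≈ -14.223)
1/(M + J) = 1/(-2646014/186043 - 740691) = 1/(-137803021727/186043) = -186043/137803021727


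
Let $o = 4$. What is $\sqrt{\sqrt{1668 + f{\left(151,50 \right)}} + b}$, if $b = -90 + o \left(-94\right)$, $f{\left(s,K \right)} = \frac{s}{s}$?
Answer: $\sqrt{-466 + \sqrt{1669}} \approx 20.619 i$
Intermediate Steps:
$f{\left(s,K \right)} = 1$
$b = -466$ ($b = -90 + 4 \left(-94\right) = -90 - 376 = -466$)
$\sqrt{\sqrt{1668 + f{\left(151,50 \right)}} + b} = \sqrt{\sqrt{1668 + 1} - 466} = \sqrt{\sqrt{1669} - 466} = \sqrt{-466 + \sqrt{1669}}$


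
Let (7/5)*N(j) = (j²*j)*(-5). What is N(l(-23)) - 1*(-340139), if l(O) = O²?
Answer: -3698516252/7 ≈ -5.2836e+8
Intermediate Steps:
N(j) = -25*j³/7 (N(j) = 5*((j²*j)*(-5))/7 = 5*(j³*(-5))/7 = 5*(-5*j³)/7 = -25*j³/7)
N(l(-23)) - 1*(-340139) = -25*((-23)²)³/7 - 1*(-340139) = -25/7*529³ + 340139 = -25/7*148035889 + 340139 = -3700897225/7 + 340139 = -3698516252/7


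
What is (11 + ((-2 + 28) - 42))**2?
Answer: 25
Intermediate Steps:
(11 + ((-2 + 28) - 42))**2 = (11 + (26 - 42))**2 = (11 - 16)**2 = (-5)**2 = 25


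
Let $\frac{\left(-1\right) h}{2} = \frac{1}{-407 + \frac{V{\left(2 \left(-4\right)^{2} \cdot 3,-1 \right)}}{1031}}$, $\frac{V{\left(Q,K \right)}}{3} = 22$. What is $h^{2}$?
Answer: $\frac{4251844}{176023041601} \approx 2.4155 \cdot 10^{-5}$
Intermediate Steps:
$V{\left(Q,K \right)} = 66$ ($V{\left(Q,K \right)} = 3 \cdot 22 = 66$)
$h = \frac{2062}{419551}$ ($h = - \frac{2}{-407 + \frac{66}{1031}} = - \frac{2}{- \frac{419551}{1031}} = \left(-2\right) \left(- \frac{1031}{419551}\right) = \frac{2062}{419551} \approx 0.0049148$)
$h^{2} = \left(\frac{2062}{419551}\right)^{2} = \frac{4251844}{176023041601}$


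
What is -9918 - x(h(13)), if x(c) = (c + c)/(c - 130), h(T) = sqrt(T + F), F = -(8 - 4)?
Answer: -1259580/127 ≈ -9918.0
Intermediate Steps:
F = -4 (F = -1*4 = -4)
h(T) = sqrt(-4 + T) (h(T) = sqrt(T - 4) = sqrt(-4 + T))
x(c) = 2*c/(-130 + c) (x(c) = (2*c)/(-130 + c) = 2*c/(-130 + c))
-9918 - x(h(13)) = -9918 - 2*sqrt(-4 + 13)/(-130 + sqrt(-4 + 13)) = -9918 - 2*sqrt(9)/(-130 + sqrt(9)) = -9918 - 2*3/(-130 + 3) = -9918 - 2*3/(-127) = -9918 - 2*3*(-1)/127 = -9918 - 1*(-6/127) = -9918 + 6/127 = -1259580/127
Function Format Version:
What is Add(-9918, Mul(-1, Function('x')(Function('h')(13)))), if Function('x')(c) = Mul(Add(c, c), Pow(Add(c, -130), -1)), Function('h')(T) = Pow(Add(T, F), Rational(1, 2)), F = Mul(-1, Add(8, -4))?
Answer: Rational(-1259580, 127) ≈ -9918.0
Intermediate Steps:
F = -4 (F = Mul(-1, 4) = -4)
Function('h')(T) = Pow(Add(-4, T), Rational(1, 2)) (Function('h')(T) = Pow(Add(T, -4), Rational(1, 2)) = Pow(Add(-4, T), Rational(1, 2)))
Function('x')(c) = Mul(2, c, Pow(Add(-130, c), -1)) (Function('x')(c) = Mul(Mul(2, c), Pow(Add(-130, c), -1)) = Mul(2, c, Pow(Add(-130, c), -1)))
Add(-9918, Mul(-1, Function('x')(Function('h')(13)))) = Add(-9918, Mul(-1, Mul(2, Pow(Add(-4, 13), Rational(1, 2)), Pow(Add(-130, Pow(Add(-4, 13), Rational(1, 2))), -1)))) = Add(-9918, Mul(-1, Mul(2, Pow(9, Rational(1, 2)), Pow(Add(-130, Pow(9, Rational(1, 2))), -1)))) = Add(-9918, Mul(-1, Mul(2, 3, Pow(Add(-130, 3), -1)))) = Add(-9918, Mul(-1, Mul(2, 3, Pow(-127, -1)))) = Add(-9918, Mul(-1, Mul(2, 3, Rational(-1, 127)))) = Add(-9918, Mul(-1, Rational(-6, 127))) = Add(-9918, Rational(6, 127)) = Rational(-1259580, 127)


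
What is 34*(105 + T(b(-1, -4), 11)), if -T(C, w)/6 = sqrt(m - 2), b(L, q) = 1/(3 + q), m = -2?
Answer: 3570 - 408*I ≈ 3570.0 - 408.0*I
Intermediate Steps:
T(C, w) = -12*I (T(C, w) = -6*sqrt(-2 - 2) = -12*I)
34*(105 + T(b(-1, -4), 11)) = 34*(105 - 12*I) = 3570 - 408*I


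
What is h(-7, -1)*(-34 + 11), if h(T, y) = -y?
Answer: -23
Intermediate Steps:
h(-7, -1)*(-34 + 11) = (-1*(-1))*(-34 + 11) = 1*(-23) = -23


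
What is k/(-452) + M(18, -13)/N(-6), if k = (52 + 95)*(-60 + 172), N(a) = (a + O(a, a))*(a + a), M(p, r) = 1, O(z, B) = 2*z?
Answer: -888943/24408 ≈ -36.420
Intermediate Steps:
N(a) = 6*a² (N(a) = (a + 2*a)*(a + a) = (3*a)*(2*a) = 6*a²)
k = 16464 (k = 147*112 = 16464)
k/(-452) + M(18, -13)/N(-6) = 16464/(-452) + 1/(6*(-6)²) = 16464*(-1/452) + 1/(6*36) = -4116/113 + 1/216 = -888943/24408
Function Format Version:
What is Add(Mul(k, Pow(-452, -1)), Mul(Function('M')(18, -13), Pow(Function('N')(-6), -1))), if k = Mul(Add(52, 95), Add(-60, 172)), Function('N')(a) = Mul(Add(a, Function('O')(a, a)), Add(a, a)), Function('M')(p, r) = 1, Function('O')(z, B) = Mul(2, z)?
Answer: Rational(-888943, 24408) ≈ -36.420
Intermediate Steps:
Function('N')(a) = Mul(6, Pow(a, 2)) (Function('N')(a) = Mul(Add(a, Mul(2, a)), Add(a, a)) = Mul(Mul(3, a), Mul(2, a)) = Mul(6, Pow(a, 2)))
k = 16464 (k = Mul(147, 112) = 16464)
Add(Mul(k, Pow(-452, -1)), Mul(Function('M')(18, -13), Pow(Function('N')(-6), -1))) = Add(Mul(16464, Pow(-452, -1)), Mul(1, Pow(Mul(6, Pow(-6, 2)), -1))) = Add(Mul(16464, Rational(-1, 452)), Mul(1, Pow(Mul(6, 36), -1))) = Add(Rational(-4116, 113), Mul(1, Pow(216, -1))) = Add(Rational(-4116, 113), Mul(1, Rational(1, 216))) = Add(Rational(-4116, 113), Rational(1, 216)) = Rational(-888943, 24408)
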